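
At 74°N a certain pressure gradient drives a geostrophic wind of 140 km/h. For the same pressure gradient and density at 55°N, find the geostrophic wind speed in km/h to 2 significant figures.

160 km/h

With the same pressure gradient and density, V_g ∝ 1/f ∝ 1/sin φ.
V₂ = V₁ · sin φ₁ / sin φ₂ = 140 × sin 74° / sin 55°
V₂ = 140 × 0.9613/0.8192 = 160 km/h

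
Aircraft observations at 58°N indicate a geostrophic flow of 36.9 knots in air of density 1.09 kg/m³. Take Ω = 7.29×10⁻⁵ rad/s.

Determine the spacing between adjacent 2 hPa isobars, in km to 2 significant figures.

Coriolis parameter at 58°N:
f = 2Ω sin φ = 2 × 7.29×10⁻⁵ × sin 58° = 1.24×10⁻⁴ s⁻¹
Wind speed in SI: 36.9 knots = 19.0 m/s
Geostrophic balance rearranged: |∂P/∂n| = f ρ V_g
|∂P/∂n| = 1.24×10⁻⁴ × 1.09 × 19.0 = 2.56×10⁻³ Pa/m
Isobar spacing: Δn = ΔP/|∂P/∂n| = 200 Pa / 2.56×10⁻³ Pa/m = 78174 m ≈ 78 km

78 km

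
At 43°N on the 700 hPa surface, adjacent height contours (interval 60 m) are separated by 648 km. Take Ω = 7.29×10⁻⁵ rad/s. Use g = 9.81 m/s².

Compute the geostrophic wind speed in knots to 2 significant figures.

Coriolis parameter at 43°N:
f = 2Ω sin φ = 2 × 7.29×10⁻⁵ × sin 43° = 9.94×10⁻⁵ s⁻¹
Height gradient: |∂Z/∂n| = 60 m / 648000 m = 9.26×10⁻⁵
On a pressure surface, geostrophic balance gives V_g = (g/f)|∂Z/∂n|:
V_g = 9.81 × 9.26×10⁻⁵ / 9.94×10⁻⁵ = 9.13 m/s
Converting: 9.13 m/s × 1.944 = 18 knots

18 knots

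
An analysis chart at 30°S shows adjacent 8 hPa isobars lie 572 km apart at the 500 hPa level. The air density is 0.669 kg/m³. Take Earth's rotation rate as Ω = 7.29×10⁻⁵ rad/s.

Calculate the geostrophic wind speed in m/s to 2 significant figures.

Coriolis parameter at 30°S:
f = 2Ω sin φ = 2 × 7.29×10⁻⁵ × sin 30° = 7.29×10⁻⁵ s⁻¹
Pressure gradient: |∂P/∂n| = 800 Pa / 572000 m = 1.40×10⁻³ Pa/m
Geostrophic balance (pressure-gradient force = Coriolis force):
V_g = (1/(fρ)) |∂P/∂n| = 1.40×10⁻³ / (7.29×10⁻⁵ × 0.669) = 28.7 m/s

29 m/s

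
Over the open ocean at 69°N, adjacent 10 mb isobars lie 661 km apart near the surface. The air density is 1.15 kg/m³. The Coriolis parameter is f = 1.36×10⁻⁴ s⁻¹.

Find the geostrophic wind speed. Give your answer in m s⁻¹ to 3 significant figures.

9.67 m s⁻¹

Pressure gradient: |∂P/∂n| = 1000 Pa / 661000 m = 1.51×10⁻³ Pa/m
Geostrophic balance (pressure-gradient force = Coriolis force):
V_g = (1/(fρ)) |∂P/∂n| = 1.51×10⁻³ / (1.36×10⁻⁴ × 1.15) = 9.67 m/s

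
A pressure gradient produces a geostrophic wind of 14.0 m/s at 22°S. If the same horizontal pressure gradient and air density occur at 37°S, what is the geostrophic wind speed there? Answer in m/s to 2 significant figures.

With the same pressure gradient and density, V_g ∝ 1/f ∝ 1/sin φ.
V₂ = V₁ · sin φ₁ / sin φ₂ = 14.0 × sin 22° / sin 37°
V₂ = 14.0 × 0.3746/0.6018 = 8.7 m/s

8.7 m/s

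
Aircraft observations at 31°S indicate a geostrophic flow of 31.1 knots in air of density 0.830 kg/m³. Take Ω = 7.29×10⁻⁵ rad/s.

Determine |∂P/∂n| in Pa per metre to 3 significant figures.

Coriolis parameter at 31°S:
f = 2Ω sin φ = 2 × 7.29×10⁻⁵ × sin 31° = 7.51×10⁻⁵ s⁻¹
Wind speed in SI: 31.1 knots = 16.0 m/s
Geostrophic balance rearranged: |∂P/∂n| = f ρ V_g
|∂P/∂n| = 7.51×10⁻⁵ × 0.830 × 16.0 = 9.97×10⁻⁴ Pa/m

9.97×10⁻⁴ Pa/m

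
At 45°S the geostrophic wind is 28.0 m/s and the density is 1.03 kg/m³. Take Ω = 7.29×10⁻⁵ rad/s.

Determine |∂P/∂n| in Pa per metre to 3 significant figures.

2.97×10⁻³ Pa/m

Coriolis parameter at 45°S:
f = 2Ω sin φ = 2 × 7.29×10⁻⁵ × sin 45° = 1.03×10⁻⁴ s⁻¹
Geostrophic balance rearranged: |∂P/∂n| = f ρ V_g
|∂P/∂n| = 1.03×10⁻⁴ × 1.03 × 28.0 = 2.97×10⁻³ Pa/m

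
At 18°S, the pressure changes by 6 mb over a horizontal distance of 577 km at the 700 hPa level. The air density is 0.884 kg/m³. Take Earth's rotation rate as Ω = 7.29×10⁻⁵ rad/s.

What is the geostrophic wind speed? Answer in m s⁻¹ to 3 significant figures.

26.1 m s⁻¹

Coriolis parameter at 18°S:
f = 2Ω sin φ = 2 × 7.29×10⁻⁵ × sin 18° = 4.51×10⁻⁵ s⁻¹
Pressure gradient: |∂P/∂n| = 600 Pa / 577000 m = 1.04×10⁻³ Pa/m
Geostrophic balance (pressure-gradient force = Coriolis force):
V_g = (1/(fρ)) |∂P/∂n| = 1.04×10⁻³ / (4.51×10⁻⁵ × 0.884) = 26.1 m/s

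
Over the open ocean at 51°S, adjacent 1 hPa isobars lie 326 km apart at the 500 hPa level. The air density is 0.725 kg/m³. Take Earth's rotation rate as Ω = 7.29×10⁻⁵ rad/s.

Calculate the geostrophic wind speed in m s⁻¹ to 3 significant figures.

Coriolis parameter at 51°S:
f = 2Ω sin φ = 2 × 7.29×10⁻⁵ × sin 51° = 1.13×10⁻⁴ s⁻¹
Pressure gradient: |∂P/∂n| = 100 Pa / 326000 m = 3.07×10⁻⁴ Pa/m
Geostrophic balance (pressure-gradient force = Coriolis force):
V_g = (1/(fρ)) |∂P/∂n| = 3.07×10⁻⁴ / (1.13×10⁻⁴ × 0.725) = 3.73 m/s

3.73 m s⁻¹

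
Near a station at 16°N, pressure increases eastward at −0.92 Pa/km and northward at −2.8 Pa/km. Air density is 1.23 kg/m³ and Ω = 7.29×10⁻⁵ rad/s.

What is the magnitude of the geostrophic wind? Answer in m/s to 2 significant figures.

60 m/s

Coriolis parameter at 16°N:
f = 2Ω sin φ = 2 × 7.29×10⁻⁵ × sin 16° = 4.02×10⁻⁵ s⁻¹
Component geostrophic relations (x east, y north):
u_g = −(1/(fρ)) ∂P/∂y,  v_g = (1/(fρ)) ∂P/∂x
u_g = −(−2.8×10⁻³)/(4.02×10⁻⁵ × 1.23) = 56.6 m/s;  v_g = (−0.92×10⁻³)/(4.02×10⁻⁵ × 1.23) = −18.6 m/s
|V_g| = √(u_g² + v_g²) = 59.6 m/s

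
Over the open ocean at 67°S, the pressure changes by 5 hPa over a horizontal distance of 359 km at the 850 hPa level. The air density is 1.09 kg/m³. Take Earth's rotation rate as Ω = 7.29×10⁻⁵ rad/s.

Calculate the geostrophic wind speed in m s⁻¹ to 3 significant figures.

Coriolis parameter at 67°S:
f = 2Ω sin φ = 2 × 7.29×10⁻⁵ × sin 67° = 1.34×10⁻⁴ s⁻¹
Pressure gradient: |∂P/∂n| = 500 Pa / 359000 m = 1.39×10⁻³ Pa/m
Geostrophic balance (pressure-gradient force = Coriolis force):
V_g = (1/(fρ)) |∂P/∂n| = 1.39×10⁻³ / (1.34×10⁻⁴ × 1.09) = 9.52 m/s

9.52 m s⁻¹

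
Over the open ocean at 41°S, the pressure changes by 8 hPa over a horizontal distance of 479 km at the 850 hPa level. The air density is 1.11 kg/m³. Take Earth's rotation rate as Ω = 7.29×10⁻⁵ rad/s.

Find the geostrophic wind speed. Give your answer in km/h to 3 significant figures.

56.6 km/h

Coriolis parameter at 41°S:
f = 2Ω sin φ = 2 × 7.29×10⁻⁵ × sin 41° = 9.57×10⁻⁵ s⁻¹
Pressure gradient: |∂P/∂n| = 800 Pa / 479000 m = 1.67×10⁻³ Pa/m
Geostrophic balance (pressure-gradient force = Coriolis force):
V_g = (1/(fρ)) |∂P/∂n| = 1.67×10⁻³ / (9.57×10⁻⁵ × 1.11) = 15.7 m/s
Converting: 15.7 m/s × 3.6 = 56.6 km/h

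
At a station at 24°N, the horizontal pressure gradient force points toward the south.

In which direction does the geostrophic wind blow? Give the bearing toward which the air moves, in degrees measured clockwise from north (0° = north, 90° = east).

The pressure-gradient force points toward the south (bearing 180°).
Geostrophic balance: in the Northern Hemisphere the Coriolis force deflects motion to the right, so the geostrophic wind blows 90° to the right of the pressure-gradient force (low pressure on the left).
Rotating 180° by 90° clockwise gives 270° — the wind blows toward the west.

270°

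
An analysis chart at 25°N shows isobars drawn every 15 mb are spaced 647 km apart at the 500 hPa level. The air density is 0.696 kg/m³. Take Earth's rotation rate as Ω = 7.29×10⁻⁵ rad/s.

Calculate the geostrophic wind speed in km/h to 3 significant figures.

Coriolis parameter at 25°N:
f = 2Ω sin φ = 2 × 7.29×10⁻⁵ × sin 25° = 6.16×10⁻⁵ s⁻¹
Pressure gradient: |∂P/∂n| = 1500 Pa / 647000 m = 2.32×10⁻³ Pa/m
Geostrophic balance (pressure-gradient force = Coriolis force):
V_g = (1/(fρ)) |∂P/∂n| = 2.32×10⁻³ / (6.16×10⁻⁵ × 0.696) = 54.1 m/s
Converting: 54.1 m/s × 3.6 = 195 km/h

195 km/h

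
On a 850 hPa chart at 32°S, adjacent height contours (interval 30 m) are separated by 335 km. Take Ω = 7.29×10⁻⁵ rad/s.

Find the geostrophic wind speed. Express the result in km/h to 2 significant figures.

41 km/h

Coriolis parameter at 32°S:
f = 2Ω sin φ = 2 × 7.29×10⁻⁵ × sin 32° = 7.73×10⁻⁵ s⁻¹
Height gradient: |∂Z/∂n| = 30 m / 335000 m = 8.96×10⁻⁵
On a pressure surface, geostrophic balance gives V_g = (g/f)|∂Z/∂n|:
V_g = 9.81 × 8.96×10⁻⁵ / 7.73×10⁻⁵ = 11.4 m/s
Converting: 11.4 m/s × 3.6 = 41 km/h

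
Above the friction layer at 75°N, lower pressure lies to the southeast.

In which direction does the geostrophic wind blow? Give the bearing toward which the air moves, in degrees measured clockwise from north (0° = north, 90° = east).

225°

The pressure-gradient force points toward the southeast (bearing 135°).
Geostrophic balance: in the Northern Hemisphere the Coriolis force deflects motion to the right, so the geostrophic wind blows 90° to the right of the pressure-gradient force (low pressure on the left).
Rotating 135° by 90° clockwise gives 225° — the wind blows toward the southwest.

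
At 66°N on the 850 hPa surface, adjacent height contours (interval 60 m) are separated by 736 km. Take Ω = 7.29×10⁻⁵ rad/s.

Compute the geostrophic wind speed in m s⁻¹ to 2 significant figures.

Coriolis parameter at 66°N:
f = 2Ω sin φ = 2 × 7.29×10⁻⁵ × sin 66° = 1.33×10⁻⁴ s⁻¹
Height gradient: |∂Z/∂n| = 60 m / 736000 m = 8.15×10⁻⁵
On a pressure surface, geostrophic balance gives V_g = (g/f)|∂Z/∂n|:
V_g = 9.81 × 8.15×10⁻⁵ / 1.33×10⁻⁴ = 6.00 m/s

6.0 m s⁻¹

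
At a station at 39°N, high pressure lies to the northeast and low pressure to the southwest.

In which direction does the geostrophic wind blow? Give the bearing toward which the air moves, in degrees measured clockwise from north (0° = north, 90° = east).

315°

The pressure-gradient force points toward the southwest (bearing 225°).
Geostrophic balance: in the Northern Hemisphere the Coriolis force deflects motion to the right, so the geostrophic wind blows 90° to the right of the pressure-gradient force (low pressure on the left).
Rotating 225° by 90° clockwise gives 315° — the wind blows toward the northwest.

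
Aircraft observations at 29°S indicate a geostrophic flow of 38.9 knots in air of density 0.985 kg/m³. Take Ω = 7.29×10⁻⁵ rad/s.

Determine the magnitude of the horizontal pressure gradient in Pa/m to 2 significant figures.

1.4×10⁻³ Pa/m

Coriolis parameter at 29°S:
f = 2Ω sin φ = 2 × 7.29×10⁻⁵ × sin 29° = 7.07×10⁻⁵ s⁻¹
Wind speed in SI: 38.9 knots = 20.0 m/s
Geostrophic balance rearranged: |∂P/∂n| = f ρ V_g
|∂P/∂n| = 7.07×10⁻⁵ × 0.985 × 20.0 = 1.39×10⁻³ Pa/m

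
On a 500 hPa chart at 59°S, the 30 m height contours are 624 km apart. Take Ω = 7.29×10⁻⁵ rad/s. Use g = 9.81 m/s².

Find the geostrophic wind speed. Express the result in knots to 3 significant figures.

7.34 knots

Coriolis parameter at 59°S:
f = 2Ω sin φ = 2 × 7.29×10⁻⁵ × sin 59° = 1.25×10⁻⁴ s⁻¹
Height gradient: |∂Z/∂n| = 30 m / 624000 m = 4.81×10⁻⁵
On a pressure surface, geostrophic balance gives V_g = (g/f)|∂Z/∂n|:
V_g = 9.81 × 4.81×10⁻⁵ / 1.25×10⁻⁴ = 3.77 m/s
Converting: 3.77 m/s × 1.944 = 7.34 knots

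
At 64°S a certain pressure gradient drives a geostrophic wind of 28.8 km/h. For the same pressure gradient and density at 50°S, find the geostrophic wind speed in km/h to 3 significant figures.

With the same pressure gradient and density, V_g ∝ 1/f ∝ 1/sin φ.
V₂ = V₁ · sin φ₁ / sin φ₂ = 28.8 × sin 64° / sin 50°
V₂ = 28.8 × 0.8988/0.7660 = 33.8 km/h

33.8 km/h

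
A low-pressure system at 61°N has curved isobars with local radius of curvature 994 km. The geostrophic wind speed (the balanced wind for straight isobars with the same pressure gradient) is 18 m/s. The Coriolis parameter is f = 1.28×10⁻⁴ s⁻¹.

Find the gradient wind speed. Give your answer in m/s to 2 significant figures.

16 m/s

Around a low, centrifugal force acts outward with Coriolis, so pressure-gradient force balances both:
(1/ρ)|∂P/∂n| = fV + V²/R  →  V² + fR·V − fR·V_g = 0
With fR = 1.28×10⁻⁴ × 994×10³ m = 127 m/s:
V = [−fR + √((fR)² + 4 fR V_g)]/2 = [−127 + √(127² + 4×127×18)]/2 = 16 m/s
Subgeostrophic (V < V_g = 18 m/s), as expected around a low.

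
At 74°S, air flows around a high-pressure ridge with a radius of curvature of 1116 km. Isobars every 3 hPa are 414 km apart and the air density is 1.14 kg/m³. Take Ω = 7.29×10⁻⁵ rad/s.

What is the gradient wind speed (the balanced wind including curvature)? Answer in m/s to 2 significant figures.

Coriolis parameter at 74°S:
f = 2Ω sin φ = 2 × 7.29×10⁻⁵ × sin 74° = 1.40×10⁻⁴ s⁻¹
Pressure gradient: |∂P/∂n| = 300 Pa / 414000 m = 7.25×10⁻⁴ Pa/m
Geostrophic speed: V_g = |∂P/∂n|/(fρ) = 7.25×10⁻⁴/(1.40×10⁻⁴ × 1.14) = 4.54 m/s
Around a high, pressure-gradient force acts outward with centrifugal, so Coriolis balances both:
fV = (1/ρ)|∂P/∂n| + V²/R  →  V² − fR·V + fR·V_g = 0
With fR = 1.40×10⁻⁴ × 1116×10³ m = 156 m/s:
V = [fR − √((fR)² − 4 fR V_g)]/2 = [156 − √(156² − 4×156×4.54)]/2 = 4.68 m/s
Supergeostrophic (V > V_g = 4.54 m/s), as expected around a high.

4.7 m/s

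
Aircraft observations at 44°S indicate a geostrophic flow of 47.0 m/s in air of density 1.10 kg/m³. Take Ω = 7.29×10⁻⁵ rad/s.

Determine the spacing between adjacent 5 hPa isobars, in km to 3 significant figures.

95.5 km

Coriolis parameter at 44°S:
f = 2Ω sin φ = 2 × 7.29×10⁻⁵ × sin 44° = 1.01×10⁻⁴ s⁻¹
Geostrophic balance rearranged: |∂P/∂n| = f ρ V_g
|∂P/∂n| = 1.01×10⁻⁴ × 1.10 × 47.0 = 5.24×10⁻³ Pa/m
Isobar spacing: Δn = ΔP/|∂P/∂n| = 500 Pa / 5.24×10⁻³ Pa/m = 95488 m ≈ 95.5 km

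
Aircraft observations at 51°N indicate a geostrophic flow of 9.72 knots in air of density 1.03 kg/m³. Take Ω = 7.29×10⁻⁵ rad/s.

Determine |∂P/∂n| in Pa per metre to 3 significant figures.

5.84×10⁻⁴ Pa/m

Coriolis parameter at 51°N:
f = 2Ω sin φ = 2 × 7.29×10⁻⁵ × sin 51° = 1.13×10⁻⁴ s⁻¹
Wind speed in SI: 9.72 knots = 5.00 m/s
Geostrophic balance rearranged: |∂P/∂n| = f ρ V_g
|∂P/∂n| = 1.13×10⁻⁴ × 1.03 × 5.00 = 5.84×10⁻⁴ Pa/m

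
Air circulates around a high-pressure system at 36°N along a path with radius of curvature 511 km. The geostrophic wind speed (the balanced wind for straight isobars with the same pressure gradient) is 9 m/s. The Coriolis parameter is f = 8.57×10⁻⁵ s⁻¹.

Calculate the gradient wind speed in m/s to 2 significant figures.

13 m/s

Around a high, pressure-gradient force acts outward with centrifugal, so Coriolis balances both:
fV = (1/ρ)|∂P/∂n| + V²/R  →  V² − fR·V + fR·V_g = 0
With fR = 8.57×10⁻⁵ × 511×10³ m = 43.8 m/s:
V = [fR − √((fR)² − 4 fR V_g)]/2 = [43.8 − √(43.8² − 4×43.8×9)]/2 = 12.7 m/s
Supergeostrophic (V > V_g = 9 m/s), as expected around a high.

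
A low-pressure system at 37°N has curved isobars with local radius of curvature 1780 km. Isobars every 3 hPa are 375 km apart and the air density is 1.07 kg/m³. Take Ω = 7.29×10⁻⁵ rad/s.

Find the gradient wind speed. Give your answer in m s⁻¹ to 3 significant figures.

Coriolis parameter at 37°N:
f = 2Ω sin φ = 2 × 7.29×10⁻⁵ × sin 37° = 8.77×10⁻⁵ s⁻¹
Pressure gradient: |∂P/∂n| = 300 Pa / 375000 m = 8.00×10⁻⁴ Pa/m
Geostrophic speed: V_g = |∂P/∂n|/(fρ) = 8.00×10⁻⁴/(8.77×10⁻⁵ × 1.07) = 8.52 m/s
Around a low, centrifugal force acts outward with Coriolis, so pressure-gradient force balances both:
(1/ρ)|∂P/∂n| = fV + V²/R  →  V² + fR·V − fR·V_g = 0
With fR = 8.77×10⁻⁵ × 1780×10³ m = 156 m/s:
V = [−fR + √((fR)² + 4 fR V_g)]/2 = [−156 + √(156² + 4×156×8.52)]/2 = 8.1 m/s
Subgeostrophic (V < V_g = 8.52 m/s), as expected around a low.

8.10 m s⁻¹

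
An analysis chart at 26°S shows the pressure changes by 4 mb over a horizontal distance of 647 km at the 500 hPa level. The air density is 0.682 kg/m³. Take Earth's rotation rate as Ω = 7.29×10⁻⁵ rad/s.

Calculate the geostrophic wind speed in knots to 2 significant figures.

Coriolis parameter at 26°S:
f = 2Ω sin φ = 2 × 7.29×10⁻⁵ × sin 26° = 6.39×10⁻⁵ s⁻¹
Pressure gradient: |∂P/∂n| = 400 Pa / 647000 m = 6.18×10⁻⁴ Pa/m
Geostrophic balance (pressure-gradient force = Coriolis force):
V_g = (1/(fρ)) |∂P/∂n| = 6.18×10⁻⁴ / (6.39×10⁻⁵ × 0.682) = 14.2 m/s
Converting: 14.2 m/s × 1.944 = 28 knots

28 knots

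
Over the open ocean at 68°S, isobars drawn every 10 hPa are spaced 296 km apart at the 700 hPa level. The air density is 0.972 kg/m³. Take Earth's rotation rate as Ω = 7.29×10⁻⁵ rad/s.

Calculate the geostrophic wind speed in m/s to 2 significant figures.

Coriolis parameter at 68°S:
f = 2Ω sin φ = 2 × 7.29×10⁻⁵ × sin 68° = 1.35×10⁻⁴ s⁻¹
Pressure gradient: |∂P/∂n| = 1000 Pa / 296000 m = 3.38×10⁻³ Pa/m
Geostrophic balance (pressure-gradient force = Coriolis force):
V_g = (1/(fρ)) |∂P/∂n| = 3.38×10⁻³ / (1.35×10⁻⁴ × 0.972) = 25.7 m/s

26 m/s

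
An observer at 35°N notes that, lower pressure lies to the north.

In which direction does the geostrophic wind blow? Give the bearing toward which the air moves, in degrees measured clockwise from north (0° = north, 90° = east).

090°

The pressure-gradient force points toward the north (bearing 000°).
Geostrophic balance: in the Northern Hemisphere the Coriolis force deflects motion to the right, so the geostrophic wind blows 90° to the right of the pressure-gradient force (low pressure on the left).
Rotating 000° by 90° clockwise gives 090° — the wind blows toward the east.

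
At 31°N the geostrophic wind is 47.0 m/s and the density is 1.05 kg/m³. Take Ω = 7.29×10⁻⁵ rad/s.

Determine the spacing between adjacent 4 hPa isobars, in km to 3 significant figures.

Coriolis parameter at 31°N:
f = 2Ω sin φ = 2 × 7.29×10⁻⁵ × sin 31° = 7.51×10⁻⁵ s⁻¹
Geostrophic balance rearranged: |∂P/∂n| = f ρ V_g
|∂P/∂n| = 7.51×10⁻⁵ × 1.05 × 47.0 = 3.71×10⁻³ Pa/m
Isobar spacing: Δn = ΔP/|∂P/∂n| = 400 Pa / 3.71×10⁻³ Pa/m = 107938 m ≈ 108 km

108 km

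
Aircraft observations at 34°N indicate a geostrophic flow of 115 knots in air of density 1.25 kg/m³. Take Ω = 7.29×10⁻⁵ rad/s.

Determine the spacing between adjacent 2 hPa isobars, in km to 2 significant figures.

33 km

Coriolis parameter at 34°N:
f = 2Ω sin φ = 2 × 7.29×10⁻⁵ × sin 34° = 8.15×10⁻⁵ s⁻¹
Wind speed in SI: 115 knots = 59.2 m/s
Geostrophic balance rearranged: |∂P/∂n| = f ρ V_g
|∂P/∂n| = 8.15×10⁻⁵ × 1.25 × 59.2 = 6.03×10⁻³ Pa/m
Isobar spacing: Δn = ΔP/|∂P/∂n| = 200 Pa / 6.03×10⁻³ Pa/m = 33171 m ≈ 33 km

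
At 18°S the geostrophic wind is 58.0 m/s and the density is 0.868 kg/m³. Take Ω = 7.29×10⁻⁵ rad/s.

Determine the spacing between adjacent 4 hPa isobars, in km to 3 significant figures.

Coriolis parameter at 18°S:
f = 2Ω sin φ = 2 × 7.29×10⁻⁵ × sin 18° = 4.51×10⁻⁵ s⁻¹
Geostrophic balance rearranged: |∂P/∂n| = f ρ V_g
|∂P/∂n| = 4.51×10⁻⁵ × 0.868 × 58.0 = 2.27×10⁻³ Pa/m
Isobar spacing: Δn = ΔP/|∂P/∂n| = 400 Pa / 2.27×10⁻³ Pa/m = 176349 m ≈ 176 km

176 km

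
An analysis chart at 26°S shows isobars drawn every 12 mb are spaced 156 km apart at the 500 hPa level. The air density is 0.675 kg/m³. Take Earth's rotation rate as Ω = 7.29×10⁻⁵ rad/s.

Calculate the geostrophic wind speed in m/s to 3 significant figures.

178 m/s

Coriolis parameter at 26°S:
f = 2Ω sin φ = 2 × 7.29×10⁻⁵ × sin 26° = 6.39×10⁻⁵ s⁻¹
Pressure gradient: |∂P/∂n| = 1200 Pa / 156000 m = 7.69×10⁻³ Pa/m
Geostrophic balance (pressure-gradient force = Coriolis force):
V_g = (1/(fρ)) |∂P/∂n| = 7.69×10⁻³ / (6.39×10⁻⁵ × 0.675) = 178 m/s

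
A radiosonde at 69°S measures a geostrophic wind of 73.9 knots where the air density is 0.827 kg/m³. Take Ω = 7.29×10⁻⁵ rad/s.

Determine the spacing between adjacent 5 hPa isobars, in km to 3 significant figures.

Coriolis parameter at 69°S:
f = 2Ω sin φ = 2 × 7.29×10⁻⁵ × sin 69° = 1.36×10⁻⁴ s⁻¹
Wind speed in SI: 73.9 knots = 38.0 m/s
Geostrophic balance rearranged: |∂P/∂n| = f ρ V_g
|∂P/∂n| = 1.36×10⁻⁴ × 0.827 × 38.0 = 4.28×10⁻³ Pa/m
Isobar spacing: Δn = ΔP/|∂P/∂n| = 500 Pa / 4.28×10⁻³ Pa/m = 116835 m ≈ 117 km

117 km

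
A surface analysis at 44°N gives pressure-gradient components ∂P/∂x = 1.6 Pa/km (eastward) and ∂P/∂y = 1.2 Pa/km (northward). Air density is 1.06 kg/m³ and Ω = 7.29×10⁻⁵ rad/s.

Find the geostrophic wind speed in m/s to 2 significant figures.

19 m/s

Coriolis parameter at 44°N:
f = 2Ω sin φ = 2 × 7.29×10⁻⁵ × sin 44° = 1.01×10⁻⁴ s⁻¹
Component geostrophic relations (x east, y north):
u_g = −(1/(fρ)) ∂P/∂y,  v_g = (1/(fρ)) ∂P/∂x
u_g = −(1.2×10⁻³)/(1.01×10⁻⁴ × 1.06) = −11.2 m/s;  v_g = (1.6×10⁻³)/(1.01×10⁻⁴ × 1.06) = 14.9 m/s
|V_g| = √(u_g² + v_g²) = 18.6 m/s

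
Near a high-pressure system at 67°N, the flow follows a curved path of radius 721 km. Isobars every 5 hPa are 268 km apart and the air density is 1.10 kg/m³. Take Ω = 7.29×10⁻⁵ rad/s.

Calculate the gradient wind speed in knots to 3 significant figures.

29.1 knots

Coriolis parameter at 67°N:
f = 2Ω sin φ = 2 × 7.29×10⁻⁵ × sin 67° = 1.34×10⁻⁴ s⁻¹
Pressure gradient: |∂P/∂n| = 500 Pa / 268000 m = 1.87×10⁻³ Pa/m
Geostrophic speed: V_g = |∂P/∂n|/(fρ) = 1.87×10⁻³/(1.34×10⁻⁴ × 1.10) = 12.6 m/s
Around a high, pressure-gradient force acts outward with centrifugal, so Coriolis balances both:
fV = (1/ρ)|∂P/∂n| + V²/R  →  V² − fR·V + fR·V_g = 0
With fR = 1.34×10⁻⁴ × 721×10³ m = 96.8 m/s:
V = [fR − √((fR)² − 4 fR V_g)]/2 = [96.8 − √(96.8² − 4×96.8×12.6)]/2 = 14.9 m/s
Supergeostrophic (V > V_g = 12.6 m/s), as expected around a high.
Converting: 14.9 m/s × 1.944 = 29.1 knots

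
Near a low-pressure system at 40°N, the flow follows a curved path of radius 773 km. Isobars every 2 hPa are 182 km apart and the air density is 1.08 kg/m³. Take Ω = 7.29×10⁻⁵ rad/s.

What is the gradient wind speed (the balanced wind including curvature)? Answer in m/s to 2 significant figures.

Coriolis parameter at 40°N:
f = 2Ω sin φ = 2 × 7.29×10⁻⁵ × sin 40° = 9.37×10⁻⁵ s⁻¹
Pressure gradient: |∂P/∂n| = 200 Pa / 182000 m = 1.10×10⁻³ Pa/m
Geostrophic speed: V_g = |∂P/∂n|/(fρ) = 1.10×10⁻³/(9.37×10⁻⁵ × 1.08) = 10.9 m/s
Around a low, centrifugal force acts outward with Coriolis, so pressure-gradient force balances both:
(1/ρ)|∂P/∂n| = fV + V²/R  →  V² + fR·V − fR·V_g = 0
With fR = 9.37×10⁻⁵ × 773×10³ m = 72.4 m/s:
V = [−fR + √((fR)² + 4 fR V_g)]/2 = [−72.4 + √(72.4² + 4×72.4×10.9)]/2 = 9.59 m/s
Subgeostrophic (V < V_g = 10.9 m/s), as expected around a low.

9.6 m/s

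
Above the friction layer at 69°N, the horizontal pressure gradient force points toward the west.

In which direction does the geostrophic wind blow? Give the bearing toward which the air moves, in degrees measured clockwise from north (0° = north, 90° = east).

000°

The pressure-gradient force points toward the west (bearing 270°).
Geostrophic balance: in the Northern Hemisphere the Coriolis force deflects motion to the right, so the geostrophic wind blows 90° to the right of the pressure-gradient force (low pressure on the left).
Rotating 270° by 90° clockwise gives 000° — the wind blows toward the north.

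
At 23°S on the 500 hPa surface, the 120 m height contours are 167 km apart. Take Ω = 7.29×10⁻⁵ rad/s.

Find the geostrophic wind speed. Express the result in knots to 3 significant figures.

Coriolis parameter at 23°S:
f = 2Ω sin φ = 2 × 7.29×10⁻⁵ × sin 23° = 5.70×10⁻⁵ s⁻¹
Height gradient: |∂Z/∂n| = 120 m / 167000 m = 7.19×10⁻⁴
On a pressure surface, geostrophic balance gives V_g = (g/f)|∂Z/∂n|:
V_g = 9.81 × 7.19×10⁻⁴ / 5.70×10⁻⁵ = 124 m/s
Converting: 124 m/s × 1.944 = 241 knots

241 knots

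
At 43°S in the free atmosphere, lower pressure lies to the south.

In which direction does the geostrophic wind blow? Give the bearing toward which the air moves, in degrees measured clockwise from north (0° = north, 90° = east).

090°

The pressure-gradient force points toward the south (bearing 180°).
Geostrophic balance: in the Southern Hemisphere the Coriolis force deflects motion to the left, so the geostrophic wind blows 90° to the left of the pressure-gradient force (low pressure on the right).
Rotating 180° by 90° counterclockwise gives 090° — the wind blows toward the east.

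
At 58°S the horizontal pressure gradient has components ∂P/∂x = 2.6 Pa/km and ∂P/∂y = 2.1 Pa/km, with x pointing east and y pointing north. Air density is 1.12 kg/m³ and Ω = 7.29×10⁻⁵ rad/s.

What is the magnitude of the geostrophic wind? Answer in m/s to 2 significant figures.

Coriolis parameter at 58°S:
f = 2Ω sin φ = 2 × 7.29×10⁻⁵ × sin 58° = 1.24×10⁻⁴ s⁻¹
In the Southern Hemisphere f is negative: f = −1.24×10⁻⁴ s⁻¹.
Component geostrophic relations (x east, y north):
u_g = −(1/(fρ)) ∂P/∂y,  v_g = (1/(fρ)) ∂P/∂x
u_g = −(2.1×10⁻³)/(−1.24×10⁻⁴ × 1.12) = 15.2 m/s;  v_g = (2.6×10⁻³)/(−1.24×10⁻⁴ × 1.12) = −18.8 m/s
|V_g| = √(u_g² + v_g²) = 24.1 m/s

24 m/s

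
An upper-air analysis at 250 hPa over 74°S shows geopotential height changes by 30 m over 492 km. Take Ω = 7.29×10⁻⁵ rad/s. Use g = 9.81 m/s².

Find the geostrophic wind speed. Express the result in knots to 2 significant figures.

8.3 knots

Coriolis parameter at 74°S:
f = 2Ω sin φ = 2 × 7.29×10⁻⁵ × sin 74° = 1.40×10⁻⁴ s⁻¹
Height gradient: |∂Z/∂n| = 30 m / 492000 m = 6.10×10⁻⁵
On a pressure surface, geostrophic balance gives V_g = (g/f)|∂Z/∂n|:
V_g = 9.81 × 6.10×10⁻⁵ / 1.40×10⁻⁴ = 4.27 m/s
Converting: 4.27 m/s × 1.944 = 8.3 knots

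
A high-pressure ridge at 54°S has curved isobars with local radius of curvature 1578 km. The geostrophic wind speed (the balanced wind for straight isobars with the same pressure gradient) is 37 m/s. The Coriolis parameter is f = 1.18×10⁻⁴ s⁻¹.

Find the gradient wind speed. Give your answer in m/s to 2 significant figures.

Around a high, pressure-gradient force acts outward with centrifugal, so Coriolis balances both:
fV = (1/ρ)|∂P/∂n| + V²/R  →  V² − fR·V + fR·V_g = 0
With fR = 1.18×10⁻⁴ × 1578×10³ m = 186 m/s:
V = [fR − √((fR)² − 4 fR V_g)]/2 = [186 − √(186² − 4×186×37)]/2 = 50.9 m/s
Supergeostrophic (V > V_g = 37 m/s), as expected around a high.

51 m/s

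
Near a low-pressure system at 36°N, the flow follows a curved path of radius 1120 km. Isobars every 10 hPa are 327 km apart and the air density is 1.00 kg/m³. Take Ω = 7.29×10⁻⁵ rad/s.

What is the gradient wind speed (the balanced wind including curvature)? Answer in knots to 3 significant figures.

53.8 knots

Coriolis parameter at 36°N:
f = 2Ω sin φ = 2 × 7.29×10⁻⁵ × sin 36° = 8.57×10⁻⁵ s⁻¹
Pressure gradient: |∂P/∂n| = 1000 Pa / 327000 m = 3.06×10⁻³ Pa/m
Geostrophic speed: V_g = |∂P/∂n|/(fρ) = 3.06×10⁻³/(8.57×10⁻⁵ × 1.00) = 35.7 m/s
Around a low, centrifugal force acts outward with Coriolis, so pressure-gradient force balances both:
(1/ρ)|∂P/∂n| = fV + V²/R  →  V² + fR·V − fR·V_g = 0
With fR = 8.57×10⁻⁵ × 1120×10³ m = 96.0 m/s:
V = [−fR + √((fR)² + 4 fR V_g)]/2 = [−96.0 + √(96.0² + 4×96.0×35.7)]/2 = 27.7 m/s
Subgeostrophic (V < V_g = 35.7 m/s), as expected around a low.
Converting: 27.7 m/s × 1.944 = 53.8 knots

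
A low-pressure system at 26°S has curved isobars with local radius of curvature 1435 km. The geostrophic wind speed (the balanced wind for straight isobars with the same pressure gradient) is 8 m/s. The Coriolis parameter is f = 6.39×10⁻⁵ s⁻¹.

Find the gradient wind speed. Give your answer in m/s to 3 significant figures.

Around a low, centrifugal force acts outward with Coriolis, so pressure-gradient force balances both:
(1/ρ)|∂P/∂n| = fV + V²/R  →  V² + fR·V − fR·V_g = 0
With fR = 6.39×10⁻⁵ × 1435×10³ m = 91.7 m/s:
V = [−fR + √((fR)² + 4 fR V_g)]/2 = [−91.7 + √(91.7² + 4×91.7×8)]/2 = 7.4 m/s
Subgeostrophic (V < V_g = 8 m/s), as expected around a low.

7.40 m/s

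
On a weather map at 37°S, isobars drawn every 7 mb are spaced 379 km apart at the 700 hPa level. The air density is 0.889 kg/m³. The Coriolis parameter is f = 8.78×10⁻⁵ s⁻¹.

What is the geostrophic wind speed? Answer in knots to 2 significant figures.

46 knots

Pressure gradient: |∂P/∂n| = 700 Pa / 379000 m = 1.85×10⁻³ Pa/m
Geostrophic balance (pressure-gradient force = Coriolis force):
V_g = (1/(fρ)) |∂P/∂n| = 1.85×10⁻³ / (8.78×10⁻⁵ × 0.889) = 23.7 m/s
Converting: 23.7 m/s × 1.944 = 46 knots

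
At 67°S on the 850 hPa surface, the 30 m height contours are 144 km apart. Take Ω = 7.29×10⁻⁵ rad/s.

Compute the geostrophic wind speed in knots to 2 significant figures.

Coriolis parameter at 67°S:
f = 2Ω sin φ = 2 × 7.29×10⁻⁵ × sin 67° = 1.34×10⁻⁴ s⁻¹
Height gradient: |∂Z/∂n| = 30 m / 144000 m = 2.08×10⁻⁴
On a pressure surface, geostrophic balance gives V_g = (g/f)|∂Z/∂n|:
V_g = 9.81 × 2.08×10⁻⁴ / 1.34×10⁻⁴ = 15.2 m/s
Converting: 15.2 m/s × 1.944 = 30 knots

30 knots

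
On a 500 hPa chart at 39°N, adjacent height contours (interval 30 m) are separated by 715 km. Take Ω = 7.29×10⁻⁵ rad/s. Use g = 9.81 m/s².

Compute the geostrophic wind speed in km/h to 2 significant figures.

Coriolis parameter at 39°N:
f = 2Ω sin φ = 2 × 7.29×10⁻⁵ × sin 39° = 9.18×10⁻⁵ s⁻¹
Height gradient: |∂Z/∂n| = 30 m / 715000 m = 4.20×10⁻⁵
On a pressure surface, geostrophic balance gives V_g = (g/f)|∂Z/∂n|:
V_g = 9.81 × 4.20×10⁻⁵ / 9.18×10⁻⁵ = 4.49 m/s
Converting: 4.49 m/s × 3.6 = 16 km/h

16 km/h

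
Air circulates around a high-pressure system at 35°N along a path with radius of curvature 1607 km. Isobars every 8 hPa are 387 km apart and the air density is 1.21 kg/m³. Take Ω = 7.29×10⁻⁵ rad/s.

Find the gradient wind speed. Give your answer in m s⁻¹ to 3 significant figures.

Coriolis parameter at 35°N:
f = 2Ω sin φ = 2 × 7.29×10⁻⁵ × sin 35° = 8.36×10⁻⁵ s⁻¹
Pressure gradient: |∂P/∂n| = 800 Pa / 387000 m = 2.07×10⁻³ Pa/m
Geostrophic speed: V_g = |∂P/∂n|/(fρ) = 2.07×10⁻³/(8.36×10⁻⁵ × 1.21) = 20.4 m/s
Around a high, pressure-gradient force acts outward with centrifugal, so Coriolis balances both:
fV = (1/ρ)|∂P/∂n| + V²/R  →  V² − fR·V + fR·V_g = 0
With fR = 8.36×10⁻⁵ × 1607×10³ m = 134 m/s:
V = [fR − √((fR)² − 4 fR V_g)]/2 = [134 − √(134² − 4×134×20.4)]/2 = 25.1 m/s
Supergeostrophic (V > V_g = 20.4 m/s), as expected around a high.

25.1 m s⁻¹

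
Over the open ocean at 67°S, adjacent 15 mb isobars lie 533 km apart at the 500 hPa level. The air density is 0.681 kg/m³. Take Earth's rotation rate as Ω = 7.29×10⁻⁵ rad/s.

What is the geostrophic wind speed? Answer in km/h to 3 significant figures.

Coriolis parameter at 67°S:
f = 2Ω sin φ = 2 × 7.29×10⁻⁵ × sin 67° = 1.34×10⁻⁴ s⁻¹
Pressure gradient: |∂P/∂n| = 1500 Pa / 533000 m = 2.81×10⁻³ Pa/m
Geostrophic balance (pressure-gradient force = Coriolis force):
V_g = (1/(fρ)) |∂P/∂n| = 2.81×10⁻³ / (1.34×10⁻⁴ × 0.681) = 30.8 m/s
Converting: 30.8 m/s × 3.6 = 111 km/h

111 km/h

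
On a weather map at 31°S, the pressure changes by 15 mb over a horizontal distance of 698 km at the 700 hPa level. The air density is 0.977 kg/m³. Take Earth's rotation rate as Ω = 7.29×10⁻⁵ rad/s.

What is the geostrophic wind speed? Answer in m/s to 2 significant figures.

29 m/s

Coriolis parameter at 31°S:
f = 2Ω sin φ = 2 × 7.29×10⁻⁵ × sin 31° = 7.51×10⁻⁵ s⁻¹
Pressure gradient: |∂P/∂n| = 1500 Pa / 698000 m = 2.15×10⁻³ Pa/m
Geostrophic balance (pressure-gradient force = Coriolis force):
V_g = (1/(fρ)) |∂P/∂n| = 2.15×10⁻³ / (7.51×10⁻⁵ × 0.977) = 29.3 m/s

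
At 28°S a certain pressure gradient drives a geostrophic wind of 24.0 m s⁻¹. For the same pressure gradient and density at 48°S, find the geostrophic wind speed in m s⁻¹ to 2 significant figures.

With the same pressure gradient and density, V_g ∝ 1/f ∝ 1/sin φ.
V₂ = V₁ · sin φ₁ / sin φ₂ = 24.0 × sin 28° / sin 48°
V₂ = 24.0 × 0.4695/0.7431 = 15 m s⁻¹

15 m s⁻¹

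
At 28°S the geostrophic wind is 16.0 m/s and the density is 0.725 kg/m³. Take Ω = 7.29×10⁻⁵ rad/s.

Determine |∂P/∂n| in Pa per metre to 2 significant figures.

Coriolis parameter at 28°S:
f = 2Ω sin φ = 2 × 7.29×10⁻⁵ × sin 28° = 6.84×10⁻⁵ s⁻¹
Geostrophic balance rearranged: |∂P/∂n| = f ρ V_g
|∂P/∂n| = 6.84×10⁻⁵ × 0.725 × 16.0 = 7.94×10⁻⁴ Pa/m

7.9×10⁻⁴ Pa/m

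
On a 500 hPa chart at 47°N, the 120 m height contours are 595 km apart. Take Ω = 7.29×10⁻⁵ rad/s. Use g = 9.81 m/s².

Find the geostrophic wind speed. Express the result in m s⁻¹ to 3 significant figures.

Coriolis parameter at 47°N:
f = 2Ω sin φ = 2 × 7.29×10⁻⁵ × sin 47° = 1.07×10⁻⁴ s⁻¹
Height gradient: |∂Z/∂n| = 120 m / 595000 m = 2.02×10⁻⁴
On a pressure surface, geostrophic balance gives V_g = (g/f)|∂Z/∂n|:
V_g = 9.81 × 2.02×10⁻⁴ / 1.07×10⁻⁴ = 18.6 m/s

18.6 m s⁻¹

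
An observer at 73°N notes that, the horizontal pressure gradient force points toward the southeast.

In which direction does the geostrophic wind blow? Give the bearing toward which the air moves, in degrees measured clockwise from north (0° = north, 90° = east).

The pressure-gradient force points toward the southeast (bearing 135°).
Geostrophic balance: in the Northern Hemisphere the Coriolis force deflects motion to the right, so the geostrophic wind blows 90° to the right of the pressure-gradient force (low pressure on the left).
Rotating 135° by 90° clockwise gives 225° — the wind blows toward the southwest.

225°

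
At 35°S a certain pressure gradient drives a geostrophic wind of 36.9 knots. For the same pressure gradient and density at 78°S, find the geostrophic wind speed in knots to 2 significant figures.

22 knots

With the same pressure gradient and density, V_g ∝ 1/f ∝ 1/sin φ.
V₂ = V₁ · sin φ₁ / sin φ₂ = 36.9 × sin 35° / sin 78°
V₂ = 36.9 × 0.5736/0.9781 = 22 knots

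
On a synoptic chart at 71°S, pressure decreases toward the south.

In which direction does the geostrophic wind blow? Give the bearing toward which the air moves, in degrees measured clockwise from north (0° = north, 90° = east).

090°

The pressure-gradient force points toward the south (bearing 180°).
Geostrophic balance: in the Southern Hemisphere the Coriolis force deflects motion to the left, so the geostrophic wind blows 90° to the left of the pressure-gradient force (low pressure on the right).
Rotating 180° by 90° counterclockwise gives 090° — the wind blows toward the east.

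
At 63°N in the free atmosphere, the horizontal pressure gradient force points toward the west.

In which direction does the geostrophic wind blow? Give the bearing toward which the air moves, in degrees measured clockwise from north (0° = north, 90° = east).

The pressure-gradient force points toward the west (bearing 270°).
Geostrophic balance: in the Northern Hemisphere the Coriolis force deflects motion to the right, so the geostrophic wind blows 90° to the right of the pressure-gradient force (low pressure on the left).
Rotating 270° by 90° clockwise gives 000° — the wind blows toward the north.

000°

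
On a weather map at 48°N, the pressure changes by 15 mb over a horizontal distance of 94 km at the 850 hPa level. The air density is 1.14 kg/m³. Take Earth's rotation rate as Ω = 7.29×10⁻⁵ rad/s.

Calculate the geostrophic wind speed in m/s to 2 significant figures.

Coriolis parameter at 48°N:
f = 2Ω sin φ = 2 × 7.29×10⁻⁵ × sin 48° = 1.08×10⁻⁴ s⁻¹
Pressure gradient: |∂P/∂n| = 1500 Pa / 94000 m = 1.60×10⁻² Pa/m
Geostrophic balance (pressure-gradient force = Coriolis force):
V_g = (1/(fρ)) |∂P/∂n| = 1.60×10⁻² / (1.08×10⁻⁴ × 1.14) = 129 m/s

130 m/s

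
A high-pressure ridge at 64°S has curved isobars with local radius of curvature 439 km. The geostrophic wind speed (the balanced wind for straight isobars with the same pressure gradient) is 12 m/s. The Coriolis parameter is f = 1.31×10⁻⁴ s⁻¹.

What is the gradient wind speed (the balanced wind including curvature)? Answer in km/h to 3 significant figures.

Around a high, pressure-gradient force acts outward with centrifugal, so Coriolis balances both:
fV = (1/ρ)|∂P/∂n| + V²/R  →  V² − fR·V + fR·V_g = 0
With fR = 1.31×10⁻⁴ × 439×10³ m = 57.5 m/s:
V = [fR − √((fR)² − 4 fR V_g)]/2 = [57.5 − √(57.5² − 4×57.5×12)]/2 = 17.1 m/s
Supergeostrophic (V > V_g = 12 m/s), as expected around a high.
Converting: 17.1 m/s × 3.6 = 61.4 km/h

61.4 km/h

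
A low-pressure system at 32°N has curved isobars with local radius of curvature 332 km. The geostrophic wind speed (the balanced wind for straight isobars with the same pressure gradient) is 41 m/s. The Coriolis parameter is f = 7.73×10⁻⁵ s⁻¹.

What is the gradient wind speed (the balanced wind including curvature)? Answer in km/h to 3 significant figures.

79.4 km/h

Around a low, centrifugal force acts outward with Coriolis, so pressure-gradient force balances both:
(1/ρ)|∂P/∂n| = fV + V²/R  →  V² + fR·V − fR·V_g = 0
With fR = 7.73×10⁻⁵ × 332×10³ m = 25.7 m/s:
V = [−fR + √((fR)² + 4 fR V_g)]/2 = [−25.7 + √(25.7² + 4×25.7×41)]/2 = 22.1 m/s
Subgeostrophic (V < V_g = 41 m/s), as expected around a low.
Converting: 22.1 m/s × 3.6 = 79.4 km/h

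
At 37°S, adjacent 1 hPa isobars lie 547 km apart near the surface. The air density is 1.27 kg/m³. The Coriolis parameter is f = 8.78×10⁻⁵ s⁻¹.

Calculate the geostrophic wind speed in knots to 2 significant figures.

Pressure gradient: |∂P/∂n| = 100 Pa / 547000 m = 1.83×10⁻⁴ Pa/m
Geostrophic balance (pressure-gradient force = Coriolis force):
V_g = (1/(fρ)) |∂P/∂n| = 1.83×10⁻⁴ / (8.78×10⁻⁵ × 1.27) = 1.64 m/s
Converting: 1.64 m/s × 1.944 = 3.2 knots

3.2 knots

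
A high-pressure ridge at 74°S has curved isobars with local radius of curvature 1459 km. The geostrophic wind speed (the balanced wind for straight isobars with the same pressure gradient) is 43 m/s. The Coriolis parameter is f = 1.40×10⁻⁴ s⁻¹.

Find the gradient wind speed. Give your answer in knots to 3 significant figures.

120 knots

Around a high, pressure-gradient force acts outward with centrifugal, so Coriolis balances both:
fV = (1/ρ)|∂P/∂n| + V²/R  →  V² − fR·V + fR·V_g = 0
With fR = 1.40×10⁻⁴ × 1459×10³ m = 204 m/s:
V = [fR − √((fR)² − 4 fR V_g)]/2 = [204 − √(204² − 4×204×43)]/2 = 61.5 m/s
Supergeostrophic (V > V_g = 43 m/s), as expected around a high.
Converting: 61.5 m/s × 1.944 = 120 knots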